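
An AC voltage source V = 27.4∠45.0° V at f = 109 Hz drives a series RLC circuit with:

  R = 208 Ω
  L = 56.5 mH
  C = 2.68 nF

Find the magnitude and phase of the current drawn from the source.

Step 1 — Angular frequency: ω = 2π·f = 2π·109 = 684.9 rad/s.
Step 2 — Component impedances:
  R: Z = R = 208 Ω
  L: Z = jωL = j·684.9·0.0565 = 0 + j38.69 Ω
  C: Z = 1/(jωC) = -j/(ω·C) = 0 - j5.448e+05 Ω
Step 3 — Series combination: Z_total = R + L + C = 208 - j5.448e+05 Ω = 5.448e+05∠-90.0° Ω.
Step 4 — Source phasor: V = 27.4∠45.0° V = 19.37 + j19.37 V.
Step 5 — Ohm's law: I = V / Z_total = (19.37 + j19.37) / (208 - j5.448e+05) = -3.555e-05 + j3.558e-05 A.
Step 6 — Convert to polar: |I| = 5.029e-05 A, ∠I = 135.0°.

I = 5.029e-05∠135.0° A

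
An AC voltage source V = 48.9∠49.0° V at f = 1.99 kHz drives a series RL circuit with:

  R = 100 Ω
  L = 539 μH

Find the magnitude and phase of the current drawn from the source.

Step 1 — Angular frequency: ω = 2π·f = 2π·1990 = 1.25e+04 rad/s.
Step 2 — Component impedances:
  R: Z = R = 100 Ω
  L: Z = jωL = j·1.25e+04·0.000539 = 0 + j6.739 Ω
Step 3 — Series combination: Z_total = R + L = 100 + j6.739 Ω = 100.2∠3.9° Ω.
Step 4 — Source phasor: V = 48.9∠49.0° V = 32.08 + j36.91 V.
Step 5 — Ohm's law: I = V / Z_total = (32.08 + j36.91) / (100 + j6.739) = 0.3441 + j0.3459 A.
Step 6 — Convert to polar: |I| = 0.4879 A, ∠I = 45.1°.

I = 0.4879∠45.1° A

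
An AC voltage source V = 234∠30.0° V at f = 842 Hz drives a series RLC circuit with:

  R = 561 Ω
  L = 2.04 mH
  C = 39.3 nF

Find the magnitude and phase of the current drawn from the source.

Step 1 — Angular frequency: ω = 2π·f = 2π·842 = 5290 rad/s.
Step 2 — Component impedances:
  R: Z = R = 561 Ω
  L: Z = jωL = j·5290·0.00204 = 0 + j10.79 Ω
  C: Z = 1/(jωC) = -j/(ω·C) = 0 - j4810 Ω
Step 3 — Series combination: Z_total = R + L + C = 561 - j4799 Ω = 4832∠-83.3° Ω.
Step 4 — Source phasor: V = 234∠30.0° V = 202.6 + j117 V.
Step 5 — Ohm's law: I = V / Z_total = (202.6 + j117) / (561 - j4799) = -0.01918 + j0.04447 A.
Step 6 — Convert to polar: |I| = 0.04843 A, ∠I = 113.3°.

I = 0.04843∠113.3° A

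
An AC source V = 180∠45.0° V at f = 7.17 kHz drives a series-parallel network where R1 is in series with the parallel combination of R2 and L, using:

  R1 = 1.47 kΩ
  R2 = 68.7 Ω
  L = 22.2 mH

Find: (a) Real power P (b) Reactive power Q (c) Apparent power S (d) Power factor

Step 1 — Angular frequency: ω = 2π·f = 2π·7170 = 4.505e+04 rad/s.
Step 2 — Component impedances:
  R1: Z = R = 1470 Ω
  R2: Z = R = 68.7 Ω
  L: Z = jωL = j·4.505e+04·0.0222 = 0 + j1000 Ω
Step 3 — Parallel branch: R2 || L = 1/(1/R2 + 1/L) = 68.38 + j4.697 Ω.
Step 4 — Series with R1: Z_total = R1 + (R2 || L) = 1538 + j4.697 Ω = 1538∠0.2° Ω.
Step 5 — Source phasor: V = 180∠45.0° V = 127.3 + j127.3 V.
Step 6 — Current: I = V / Z = 0.08299 + j0.08248 A = 0.117∠44.8° A.
Step 7 — Complex power: S = V·I* = 21.06 + j0.0643 VA.
Step 8 — Real power: P = Re(S) = 21.06 W.
Step 9 — Reactive power: Q = Im(S) = 0.0643 VAR.
Step 10 — Apparent power: |S| = 21.06 VA.
Step 11 — Power factor: PF = P/|S| = 1 (lagging).

(a) P = 21.06 W  (b) Q = 0.0643 VAR  (c) S = 21.06 VA  (d) PF = 1 (lagging)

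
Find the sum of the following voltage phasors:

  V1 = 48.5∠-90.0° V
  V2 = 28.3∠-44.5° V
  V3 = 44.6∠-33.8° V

Step 1 — Convert each phasor to rectangular form:
  V1 = 48.5·(cos(-90.0°) + j·sin(-90.0°)) = 0 - j48.5 V
  V2 = 28.3·(cos(-44.5°) + j·sin(-44.5°)) = 20.18 - j19.84 V
  V3 = 44.6·(cos(-33.8°) + j·sin(-33.8°)) = 37.06 - j24.81 V
Step 2 — Sum components: V_total = 57.25 - j93.15 V.
Step 3 — Convert to polar: |V_total| = 109.3 V, ∠V_total = -58.4°.

V_total = 109.3∠-58.4° V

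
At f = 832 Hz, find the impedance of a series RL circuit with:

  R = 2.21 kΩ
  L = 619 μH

Step 1 — Angular frequency: ω = 2π·f = 2π·832 = 5228 rad/s.
Step 2 — Component impedances:
  R: Z = R = 2210 Ω
  L: Z = jωL = j·5228·0.000619 = 0 + j3.236 Ω
Step 3 — Series combination: Z_total = R + L = 2210 + j3.236 Ω = 2210∠0.1° Ω.

Z = 2210 + j3.236 Ω = 2210∠0.1° Ω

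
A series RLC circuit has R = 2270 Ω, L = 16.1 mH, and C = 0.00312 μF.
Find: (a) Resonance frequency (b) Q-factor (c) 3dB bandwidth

Step 1 — Resonance: ω₀ = 1/√(LC) = 1/√(0.0161·3.12e-09) = 1.411e+05 rad/s.
Step 2 — f₀ = ω₀/(2π) = 2.246e+04 Hz.
Step 3 — Series Q: Q = ω₀L/R = 1.411e+05·0.0161/2270 = 1.001.
Step 4 — Bandwidth: Δω = ω₀/Q = 1.41e+05 rad/s; BW = Δω/(2π) = 2.244e+04 Hz.

(a) f₀ = 2.246e+04 Hz  (b) Q = 1.001  (c) BW = 2.244e+04 Hz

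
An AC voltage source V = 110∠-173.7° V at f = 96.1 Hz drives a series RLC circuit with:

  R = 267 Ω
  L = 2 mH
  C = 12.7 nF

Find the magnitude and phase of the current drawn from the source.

Step 1 — Angular frequency: ω = 2π·f = 2π·96.1 = 603.8 rad/s.
Step 2 — Component impedances:
  R: Z = R = 267 Ω
  L: Z = jωL = j·603.8·0.002 = 0 + j1.208 Ω
  C: Z = 1/(jωC) = -j/(ω·C) = 0 - j1.304e+05 Ω
Step 3 — Series combination: Z_total = R + L + C = 267 - j1.304e+05 Ω = 1.304e+05∠-89.9° Ω.
Step 4 — Source phasor: V = 110∠-173.7° V = -109.3 - j12.07 V.
Step 5 — Ohm's law: I = V / Z_total = (-109.3 - j12.07) / (267 - j1.304e+05) = 9.085e-05 - j0.0008386 A.
Step 6 — Convert to polar: |I| = 0.0008435 A, ∠I = -83.8°.

I = 0.0008435∠-83.8° A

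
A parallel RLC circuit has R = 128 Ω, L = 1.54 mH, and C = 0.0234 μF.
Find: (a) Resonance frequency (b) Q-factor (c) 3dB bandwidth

Step 1 — Resonance: ω₀ = 1/√(LC) = 1/√(0.00154·2.34e-08) = 1.666e+05 rad/s.
Step 2 — f₀ = ω₀/(2π) = 2.651e+04 Hz.
Step 3 — Parallel Q: Q = R/(ω₀L) = 128/(1.666e+05·0.00154) = 0.499.
Step 4 — Bandwidth: Δω = ω₀/Q = 3.339e+05 rad/s; BW = Δω/(2π) = 5.314e+04 Hz.

(a) f₀ = 2.651e+04 Hz  (b) Q = 0.499  (c) BW = 5.314e+04 Hz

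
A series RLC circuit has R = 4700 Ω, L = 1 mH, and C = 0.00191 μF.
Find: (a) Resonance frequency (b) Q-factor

Step 1 — Resonance condition Im(Z)=0 gives ω₀ = 1/√(LC).
Step 2 — ω₀ = 1/√(0.001·1.91e-09) = 7.236e+05 rad/s.
Step 3 — f₀ = ω₀/(2π) = 1.152e+05 Hz.
Step 4 — Series Q: Q = ω₀L/R = 7.236e+05·0.001/4700 = 0.154.

(a) f₀ = 1.152e+05 Hz  (b) Q = 0.154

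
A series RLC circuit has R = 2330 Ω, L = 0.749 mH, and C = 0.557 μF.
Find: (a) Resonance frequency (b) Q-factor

Step 1 — Resonance condition Im(Z)=0 gives ω₀ = 1/√(LC).
Step 2 — ω₀ = 1/√(0.000749·5.57e-07) = 4.896e+04 rad/s.
Step 3 — f₀ = ω₀/(2π) = 7792 Hz.
Step 4 — Series Q: Q = ω₀L/R = 4.896e+04·0.000749/2330 = 0.01574.

(a) f₀ = 7792 Hz  (b) Q = 0.01574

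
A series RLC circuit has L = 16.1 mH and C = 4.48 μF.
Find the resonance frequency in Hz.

Step 1 — Resonance condition Im(Z)=0 gives ω₀ = 1/√(LC).
Step 2 — ω₀ = 1/√(0.0161·4.48e-06) = 3723 rad/s.
Step 3 — f₀ = ω₀/(2π) = 592.6 Hz.

f₀ = 592.6 Hz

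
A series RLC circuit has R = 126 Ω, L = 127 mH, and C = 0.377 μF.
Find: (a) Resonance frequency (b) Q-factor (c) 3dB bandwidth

Step 1 — Resonance: ω₀ = 1/√(LC) = 1/√(0.127·3.77e-07) = 4570 rad/s.
Step 2 — f₀ = ω₀/(2π) = 727.4 Hz.
Step 3 — Series Q: Q = ω₀L/R = 4570·0.127/126 = 4.606.
Step 4 — Bandwidth: Δω = ω₀/Q = 992.1 rad/s; BW = Δω/(2π) = 157.9 Hz.

(a) f₀ = 727.4 Hz  (b) Q = 4.606  (c) BW = 157.9 Hz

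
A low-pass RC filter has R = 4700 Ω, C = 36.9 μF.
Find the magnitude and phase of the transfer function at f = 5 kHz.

Step 1 — Angular frequency: ω = 2π·5000 = 3.142e+04 rad/s.
Step 2 — Transfer function: H(jω) = 1/(1 + jωRC).
Step 3 — Denominator: 1 + jωRC = 1 + j·3.142e+04·4700·3.69e-05 = 1 + j5448.
Step 4 — H = 3.369e-08 - j0.0001835.
Step 5 — Magnitude: |H| = 0.0001835 (-74.7 dB); phase: φ = -90.0°.

|H| = 0.0001835 (-74.7 dB), φ = -90.0°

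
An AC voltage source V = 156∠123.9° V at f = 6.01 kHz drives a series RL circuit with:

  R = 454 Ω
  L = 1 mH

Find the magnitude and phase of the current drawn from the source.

Step 1 — Angular frequency: ω = 2π·f = 2π·6010 = 3.776e+04 rad/s.
Step 2 — Component impedances:
  R: Z = R = 454 Ω
  L: Z = jωL = j·3.776e+04·0.001 = 0 + j37.76 Ω
Step 3 — Series combination: Z_total = R + L = 454 + j37.76 Ω = 455.6∠4.8° Ω.
Step 4 — Source phasor: V = 156∠123.9° V = -87.01 + j129.5 V.
Step 5 — Ohm's law: I = V / Z_total = (-87.01 + j129.5) / (454 + j37.76) = -0.1668 + j0.2991 A.
Step 6 — Convert to polar: |I| = 0.3424 A, ∠I = 119.1°.

I = 0.3424∠119.1° A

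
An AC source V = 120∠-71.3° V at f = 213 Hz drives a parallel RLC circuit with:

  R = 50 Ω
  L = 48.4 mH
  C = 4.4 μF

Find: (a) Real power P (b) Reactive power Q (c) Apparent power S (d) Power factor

Step 1 — Angular frequency: ω = 2π·f = 2π·213 = 1338 rad/s.
Step 2 — Component impedances:
  R: Z = R = 50 Ω
  L: Z = jωL = j·1338·0.0484 = 0 + j64.77 Ω
  C: Z = 1/(jωC) = -j/(ω·C) = 0 - j169.8 Ω
Step 3 — Parallel combination: 1/Z_total = 1/R + 1/L + 1/C; Z_total = 40.72 + j19.44 Ω = 45.12∠25.5° Ω.
Step 4 — Source phasor: V = 120∠-71.3° V = 38.47 - j113.7 V.
Step 5 — Current: I = V / Z = -0.316 - j2.641 A = 2.66∠-96.8° A.
Step 6 — Complex power: S = V·I* = 288 + j137.5 VA.
Step 7 — Real power: P = Re(S) = 288 W.
Step 8 — Reactive power: Q = Im(S) = 137.5 VAR.
Step 9 — Apparent power: |S| = 319.1 VA.
Step 10 — Power factor: PF = P/|S| = 0.9024 (lagging).

(a) P = 288 W  (b) Q = 137.5 VAR  (c) S = 319.1 VA  (d) PF = 0.9024 (lagging)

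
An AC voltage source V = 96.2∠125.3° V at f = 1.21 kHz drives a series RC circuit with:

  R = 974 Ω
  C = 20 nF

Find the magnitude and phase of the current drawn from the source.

Step 1 — Angular frequency: ω = 2π·f = 2π·1210 = 7603 rad/s.
Step 2 — Component impedances:
  R: Z = R = 974 Ω
  C: Z = 1/(jωC) = -j/(ω·C) = 0 - j6577 Ω
Step 3 — Series combination: Z_total = R + C = 974 - j6577 Ω = 6648∠-81.6° Ω.
Step 4 — Source phasor: V = 96.2∠125.3° V = -55.59 + j78.51 V.
Step 5 — Ohm's law: I = V / Z_total = (-55.59 + j78.51) / (974 - j6577) = -0.01291 - j0.006541 A.
Step 6 — Convert to polar: |I| = 0.01447 A, ∠I = -153.1°.

I = 0.01447∠-153.1° A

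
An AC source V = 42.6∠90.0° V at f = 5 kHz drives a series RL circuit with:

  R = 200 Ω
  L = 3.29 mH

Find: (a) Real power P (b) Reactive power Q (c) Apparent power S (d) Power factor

Step 1 — Angular frequency: ω = 2π·f = 2π·5000 = 3.142e+04 rad/s.
Step 2 — Component impedances:
  R: Z = R = 200 Ω
  L: Z = jωL = j·3.142e+04·0.00329 = 0 + j103.4 Ω
Step 3 — Series combination: Z_total = R + L = 200 + j103.4 Ω = 225.1∠27.3° Ω.
Step 4 — Source phasor: V = 42.6∠90.0° V = 0 + j42.6 V.
Step 5 — Current: I = V / Z = 0.08687 + j0.1681 A = 0.1892∠62.7° A.
Step 6 — Complex power: S = V·I* = 7.161 + j3.701 VA.
Step 7 — Real power: P = Re(S) = 7.161 W.
Step 8 — Reactive power: Q = Im(S) = 3.701 VAR.
Step 9 — Apparent power: |S| = 8.061 VA.
Step 10 — Power factor: PF = P/|S| = 0.8884 (lagging).

(a) P = 7.161 W  (b) Q = 3.701 VAR  (c) S = 8.061 VA  (d) PF = 0.8884 (lagging)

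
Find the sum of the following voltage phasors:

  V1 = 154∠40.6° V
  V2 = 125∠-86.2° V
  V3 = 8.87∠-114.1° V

Step 1 — Convert each phasor to rectangular form:
  V1 = 154·(cos(40.6°) + j·sin(40.6°)) = 116.9 + j100.2 V
  V2 = 125·(cos(-86.2°) + j·sin(-86.2°)) = 8.284 - j124.7 V
  V3 = 8.87·(cos(-114.1°) + j·sin(-114.1°)) = -3.622 - j8.097 V
Step 2 — Sum components: V_total = 121.6 - j32.6 V.
Step 3 — Convert to polar: |V_total| = 125.9 V, ∠V_total = -15.0°.

V_total = 125.9∠-15.0° V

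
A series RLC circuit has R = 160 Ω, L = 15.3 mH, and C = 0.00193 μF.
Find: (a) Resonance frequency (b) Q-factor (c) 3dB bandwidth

Step 1 — Resonance condition Im(Z)=0 gives ω₀ = 1/√(LC).
Step 2 — ω₀ = 1/√(0.0153·1.93e-09) = 1.84e+05 rad/s.
Step 3 — f₀ = ω₀/(2π) = 2.929e+04 Hz.
Step 4 — Series Q: Q = ω₀L/R = 1.84e+05·0.0153/160 = 17.6.
Step 5 — 3dB bandwidth: Δω = ω₀/Q = 1.046e+04 rad/s; BW = Δω/(2π) = 1664 Hz.

(a) f₀ = 2.929e+04 Hz  (b) Q = 17.6  (c) BW = 1664 Hz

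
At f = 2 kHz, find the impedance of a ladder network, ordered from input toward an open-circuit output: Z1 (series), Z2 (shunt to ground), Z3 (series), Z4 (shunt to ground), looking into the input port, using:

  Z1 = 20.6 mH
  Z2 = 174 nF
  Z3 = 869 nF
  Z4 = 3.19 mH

Step 1 — Angular frequency: ω = 2π·f = 2π·2000 = 1.257e+04 rad/s.
Step 2 — Component impedances:
  Z1: Z = jωL = j·1.257e+04·0.0206 = 0 + j258.9 Ω
  Z2: Z = 1/(jωC) = -j/(ω·C) = 0 - j457.3 Ω
  Z3: Z = 1/(jωC) = -j/(ω·C) = 0 - j91.57 Ω
  Z4: Z = jωL = j·1.257e+04·0.00319 = 0 + j40.09 Ω
Step 3 — Ladder network (open output): work backward from the far end, alternating series and parallel combinations. Z_in = 0 + j212.6 Ω = 212.6∠90.0° Ω.

Z = 0 + j212.6 Ω = 212.6∠90.0° Ω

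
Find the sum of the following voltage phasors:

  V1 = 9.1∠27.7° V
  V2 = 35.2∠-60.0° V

Step 1 — Convert each phasor to rectangular form:
  V1 = 9.1·(cos(27.7°) + j·sin(27.7°)) = 8.057 + j4.23 V
  V2 = 35.2·(cos(-60.0°) + j·sin(-60.0°)) = 17.6 - j30.48 V
Step 2 — Sum components: V_total = 25.66 - j26.25 V.
Step 3 — Convert to polar: |V_total| = 36.71 V, ∠V_total = -45.7°.

V_total = 36.71∠-45.7° V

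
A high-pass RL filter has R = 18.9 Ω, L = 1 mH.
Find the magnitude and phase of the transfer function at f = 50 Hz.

Step 1 — Angular frequency: ω = 2π·50 = 314.2 rad/s.
Step 2 — Transfer function: H(jω) = jωL/(R + jωL).
Step 3 — Numerator jωL = j·0.3142; denominator R + jωL = 18.9 + j0.3142.
Step 4 — H = 0.0002762 + j0.01662.
Step 5 — Magnitude: |H| = 0.01662 (-35.6 dB); phase: φ = 89.0°.

|H| = 0.01662 (-35.6 dB), φ = 89.0°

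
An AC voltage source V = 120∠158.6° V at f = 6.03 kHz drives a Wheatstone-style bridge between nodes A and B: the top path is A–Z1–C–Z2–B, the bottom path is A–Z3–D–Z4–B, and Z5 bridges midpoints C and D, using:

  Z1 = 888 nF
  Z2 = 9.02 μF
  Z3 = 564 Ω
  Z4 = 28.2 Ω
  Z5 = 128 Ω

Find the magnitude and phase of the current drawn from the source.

Step 1 — Angular frequency: ω = 2π·f = 2π·6030 = 3.789e+04 rad/s.
Step 2 — Component impedances:
  Z1: Z = 1/(jωC) = -j/(ω·C) = 0 - j29.72 Ω
  Z2: Z = 1/(jωC) = -j/(ω·C) = 0 - j2.926 Ω
  Z3: Z = R = 564 Ω
  Z4: Z = R = 28.2 Ω
  Z5: Z = R = 128 Ω
Step 3 — Bridge requires nodal analysis (the Z5 bridge couples midpoints C and D, so the two paths cannot be reduced to a simple series/parallel combination). Setting node B to ground and injecting 1 A at node A, the 3-node admittance system at A, C, D solves to V_A = Z_AB = 1.807 - j32.55 Ω = 32.6∠-86.8° Ω.
Step 4 — Source phasor: V = 120∠158.6° V = -111.7 + j43.79 V.
Step 5 — Ohm's law: I = V / Z_total = (-111.7 + j43.79) / (1.807 - j32.55) = -1.531 - j3.348 A.
Step 6 — Convert to polar: |I| = 3.681 A, ∠I = -114.6°.

I = 3.681∠-114.6° A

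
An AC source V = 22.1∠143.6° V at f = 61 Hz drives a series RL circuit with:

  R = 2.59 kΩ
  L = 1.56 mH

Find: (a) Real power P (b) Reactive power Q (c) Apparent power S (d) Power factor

Step 1 — Angular frequency: ω = 2π·f = 2π·61 = 383.3 rad/s.
Step 2 — Component impedances:
  R: Z = R = 2590 Ω
  L: Z = jωL = j·383.3·0.00156 = 0 + j0.5979 Ω
Step 3 — Series combination: Z_total = R + L = 2590 + j0.5979 Ω = 2590∠0.0° Ω.
Step 4 — Source phasor: V = 22.1∠143.6° V = -17.79 + j13.11 V.
Step 5 — Current: I = V / Z = -0.006867 + j0.005065 A = 0.008533∠143.6° A.
Step 6 — Complex power: S = V·I* = 0.1886 + j4.353e-05 VA.
Step 7 — Real power: P = Re(S) = 0.1886 W.
Step 8 — Reactive power: Q = Im(S) = 4.353e-05 VAR.
Step 9 — Apparent power: |S| = 0.1886 VA.
Step 10 — Power factor: PF = P/|S| = 1 (lagging).

(a) P = 0.1886 W  (b) Q = 4.353e-05 VAR  (c) S = 0.1886 VA  (d) PF = 1 (lagging)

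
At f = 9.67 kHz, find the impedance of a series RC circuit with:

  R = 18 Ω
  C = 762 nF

Step 1 — Angular frequency: ω = 2π·f = 2π·9670 = 6.076e+04 rad/s.
Step 2 — Component impedances:
  R: Z = R = 18 Ω
  C: Z = 1/(jωC) = -j/(ω·C) = 0 - j21.6 Ω
Step 3 — Series combination: Z_total = R + C = 18 - j21.6 Ω = 28.12∠-50.2° Ω.

Z = 18 - j21.6 Ω = 28.12∠-50.2° Ω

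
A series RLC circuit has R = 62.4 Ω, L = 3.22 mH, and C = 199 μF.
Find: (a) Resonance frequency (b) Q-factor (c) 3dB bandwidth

Step 1 — Resonance condition Im(Z)=0 gives ω₀ = 1/√(LC).
Step 2 — ω₀ = 1/√(0.00322·0.000199) = 1249 rad/s.
Step 3 — f₀ = ω₀/(2π) = 198.8 Hz.
Step 4 — Series Q: Q = ω₀L/R = 1249·0.00322/62.4 = 0.06446.
Step 5 — 3dB bandwidth: Δω = ω₀/Q = 1.938e+04 rad/s; BW = Δω/(2π) = 3084 Hz.

(a) f₀ = 198.8 Hz  (b) Q = 0.06446  (c) BW = 3084 Hz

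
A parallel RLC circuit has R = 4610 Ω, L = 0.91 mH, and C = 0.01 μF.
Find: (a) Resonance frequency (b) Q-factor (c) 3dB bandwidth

Step 1 — Resonance: ω₀ = 1/√(LC) = 1/√(0.00091·1e-08) = 3.315e+05 rad/s.
Step 2 — f₀ = ω₀/(2π) = 5.276e+04 Hz.
Step 3 — Parallel Q: Q = R/(ω₀L) = 4610/(3.315e+05·0.00091) = 15.28.
Step 4 — Bandwidth: Δω = ω₀/Q = 2.169e+04 rad/s; BW = Δω/(2π) = 3452 Hz.

(a) f₀ = 5.276e+04 Hz  (b) Q = 15.28  (c) BW = 3452 Hz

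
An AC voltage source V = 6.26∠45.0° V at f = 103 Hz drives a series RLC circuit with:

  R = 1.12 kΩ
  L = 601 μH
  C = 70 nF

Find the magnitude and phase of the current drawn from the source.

Step 1 — Angular frequency: ω = 2π·f = 2π·103 = 647.2 rad/s.
Step 2 — Component impedances:
  R: Z = R = 1120 Ω
  L: Z = jωL = j·647.2·0.000601 = 0 + j0.3889 Ω
  C: Z = 1/(jωC) = -j/(ω·C) = 0 - j2.207e+04 Ω
Step 3 — Series combination: Z_total = R + L + C = 1120 - j2.207e+04 Ω = 2.21e+04∠-87.1° Ω.
Step 4 — Source phasor: V = 6.26∠45.0° V = 4.426 + j4.426 V.
Step 5 — Ohm's law: I = V / Z_total = (4.426 + j4.426) / (1120 - j2.207e+04) = -0.0001899 + j0.0002102 A.
Step 6 — Convert to polar: |I| = 0.0002832 A, ∠I = 132.1°.

I = 0.0002832∠132.1° A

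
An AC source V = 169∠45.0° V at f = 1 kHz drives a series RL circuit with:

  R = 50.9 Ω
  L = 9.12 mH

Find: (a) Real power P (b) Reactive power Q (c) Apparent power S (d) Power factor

Step 1 — Angular frequency: ω = 2π·f = 2π·1000 = 6283 rad/s.
Step 2 — Component impedances:
  R: Z = R = 50.9 Ω
  L: Z = jωL = j·6283·0.00912 = 0 + j57.3 Ω
Step 3 — Series combination: Z_total = R + L = 50.9 + j57.3 Ω = 76.64∠48.4° Ω.
Step 4 — Source phasor: V = 169∠45.0° V = 119.5 + j119.5 V.
Step 5 — Current: I = V / Z = 2.201 - j0.1302 A = 2.205∠-3.4° A.
Step 6 — Complex power: S = V·I* = 247.5 + j278.6 VA.
Step 7 — Real power: P = Re(S) = 247.5 W.
Step 8 — Reactive power: Q = Im(S) = 278.6 VAR.
Step 9 — Apparent power: |S| = 372.6 VA.
Step 10 — Power factor: PF = P/|S| = 0.6641 (lagging).

(a) P = 247.5 W  (b) Q = 278.6 VAR  (c) S = 372.6 VA  (d) PF = 0.6641 (lagging)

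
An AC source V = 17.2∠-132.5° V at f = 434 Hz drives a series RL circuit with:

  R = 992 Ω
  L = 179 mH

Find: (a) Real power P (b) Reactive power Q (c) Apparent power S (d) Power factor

Step 1 — Angular frequency: ω = 2π·f = 2π·434 = 2727 rad/s.
Step 2 — Component impedances:
  R: Z = R = 992 Ω
  L: Z = jωL = j·2727·0.179 = 0 + j488.1 Ω
Step 3 — Series combination: Z_total = R + L = 992 + j488.1 Ω = 1106∠26.2° Ω.
Step 4 — Source phasor: V = 17.2∠-132.5° V = -11.62 - j12.68 V.
Step 5 — Current: I = V / Z = -0.01449 - j0.005651 A = 0.01556∠-158.7° A.
Step 6 — Complex power: S = V·I* = 0.2401 + j0.1181 VA.
Step 7 — Real power: P = Re(S) = 0.2401 W.
Step 8 — Reactive power: Q = Im(S) = 0.1181 VAR.
Step 9 — Apparent power: |S| = 0.2676 VA.
Step 10 — Power factor: PF = P/|S| = 0.8973 (lagging).

(a) P = 0.2401 W  (b) Q = 0.1181 VAR  (c) S = 0.2676 VA  (d) PF = 0.8973 (lagging)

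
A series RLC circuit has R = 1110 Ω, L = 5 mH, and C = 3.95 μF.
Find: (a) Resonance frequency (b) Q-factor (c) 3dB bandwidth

Step 1 — Resonance: ω₀ = 1/√(LC) = 1/√(0.005·3.95e-06) = 7116 rad/s.
Step 2 — f₀ = ω₀/(2π) = 1132 Hz.
Step 3 — Series Q: Q = ω₀L/R = 7116·0.005/1110 = 0.03205.
Step 4 — Bandwidth: Δω = ω₀/Q = 2.22e+05 rad/s; BW = Δω/(2π) = 3.533e+04 Hz.

(a) f₀ = 1132 Hz  (b) Q = 0.03205  (c) BW = 3.533e+04 Hz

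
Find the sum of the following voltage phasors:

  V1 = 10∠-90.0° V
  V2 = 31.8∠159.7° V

Step 1 — Convert each phasor to rectangular form:
  V1 = 10·(cos(-90.0°) + j·sin(-90.0°)) = 0 - j10 V
  V2 = 31.8·(cos(159.7°) + j·sin(159.7°)) = -29.82 + j11.03 V
Step 2 — Sum components: V_total = -29.82 + j1.033 V.
Step 3 — Convert to polar: |V_total| = 29.84 V, ∠V_total = 178.0°.

V_total = 29.84∠178.0° V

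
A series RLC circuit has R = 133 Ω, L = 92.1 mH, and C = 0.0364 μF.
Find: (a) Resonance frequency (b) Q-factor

Step 1 — Resonance condition Im(Z)=0 gives ω₀ = 1/√(LC).
Step 2 — ω₀ = 1/√(0.0921·3.64e-08) = 1.727e+04 rad/s.
Step 3 — f₀ = ω₀/(2π) = 2749 Hz.
Step 4 — Series Q: Q = ω₀L/R = 1.727e+04·0.0921/133 = 11.96.

(a) f₀ = 2749 Hz  (b) Q = 11.96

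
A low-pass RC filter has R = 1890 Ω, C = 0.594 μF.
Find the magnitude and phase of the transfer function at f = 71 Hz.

Step 1 — Angular frequency: ω = 2π·71 = 446.1 rad/s.
Step 2 — Transfer function: H(jω) = 1/(1 + jωRC).
Step 3 — Denominator: 1 + jωRC = 1 + j·446.1·1890·5.94e-07 = 1 + j0.5008.
Step 4 — H = 0.7995 - j0.4004.
Step 5 — Magnitude: |H| = 0.8941 (-1.0 dB); phase: φ = -26.6°.

|H| = 0.8941 (-1.0 dB), φ = -26.6°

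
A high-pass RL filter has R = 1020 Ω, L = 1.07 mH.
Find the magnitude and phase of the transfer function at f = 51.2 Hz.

Step 1 — Angular frequency: ω = 2π·51.2 = 321.7 rad/s.
Step 2 — Transfer function: H(jω) = jωL/(R + jωL).
Step 3 — Numerator jωL = j·0.3442; denominator R + jωL = 1020 + j0.3442.
Step 4 — H = 1.139e-07 + j0.0003375.
Step 5 — Magnitude: |H| = 0.0003375 (-69.4 dB); phase: φ = 90.0°.

|H| = 0.0003375 (-69.4 dB), φ = 90.0°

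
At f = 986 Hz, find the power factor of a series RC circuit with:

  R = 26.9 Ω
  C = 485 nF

Step 1 — Angular frequency: ω = 2π·f = 2π·986 = 6195 rad/s.
Step 2 — Component impedances:
  R: Z = R = 26.9 Ω
  C: Z = 1/(jωC) = -j/(ω·C) = 0 - j332.8 Ω
Step 3 — Series combination: Z_total = R + C = 26.9 - j332.8 Ω = 333.9∠-85.4° Ω.
Step 4 — Power factor: PF = cos(φ) = Re(Z)/|Z| = 26.9/333.9 = 0.08056.
Step 5 — Type: Im(Z) = -332.8 ⇒ leading (phase φ = -85.4°).

PF = 0.08056 (leading, φ = -85.4°)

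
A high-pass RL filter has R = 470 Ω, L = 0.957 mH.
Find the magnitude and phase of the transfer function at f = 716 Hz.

Step 1 — Angular frequency: ω = 2π·716 = 4499 rad/s.
Step 2 — Transfer function: H(jω) = jωL/(R + jωL).
Step 3 — Numerator jωL = j·4.305; denominator R + jωL = 470 + j4.305.
Step 4 — H = 8.39e-05 + j0.009159.
Step 5 — Magnitude: |H| = 0.00916 (-40.8 dB); phase: φ = 89.5°.

|H| = 0.00916 (-40.8 dB), φ = 89.5°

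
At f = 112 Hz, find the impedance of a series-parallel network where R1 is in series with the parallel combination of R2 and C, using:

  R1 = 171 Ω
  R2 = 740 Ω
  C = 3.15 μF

Step 1 — Angular frequency: ω = 2π·f = 2π·112 = 703.7 rad/s.
Step 2 — Component impedances:
  R1: Z = R = 171 Ω
  R2: Z = R = 740 Ω
  C: Z = 1/(jωC) = -j/(ω·C) = 0 - j451.1 Ω
Step 3 — Parallel branch: R2 || C = 1/(1/R2 + 1/C) = 200.5 - j328.9 Ω.
Step 4 — Series with R1: Z_total = R1 + (R2 || C) = 371.5 - j328.9 Ω = 496.2∠-41.5° Ω.

Z = 371.5 - j328.9 Ω = 496.2∠-41.5° Ω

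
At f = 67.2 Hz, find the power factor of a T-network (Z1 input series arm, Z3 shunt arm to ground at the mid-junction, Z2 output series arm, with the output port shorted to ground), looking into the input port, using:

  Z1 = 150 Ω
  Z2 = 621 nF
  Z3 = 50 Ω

Step 1 — Angular frequency: ω = 2π·f = 2π·67.2 = 422.2 rad/s.
Step 2 — Component impedances:
  Z1: Z = R = 150 Ω
  Z2: Z = 1/(jωC) = -j/(ω·C) = 0 - j3814 Ω
  Z3: Z = R = 50 Ω
Step 3 — With the output port shorted to ground, the output series arm Z2 runs from the junction to ground; the shunt arm Z3 also runs from the junction to ground. They appear in parallel: Z3 || Z2 = 49.99 - j0.6554 Ω.
Step 4 — Series with input arm Z1: Z_in = Z1 + (Z3 || Z2) = 200 - j0.6554 Ω = 200∠-0.2° Ω.
Step 5 — Power factor: PF = cos(φ) = Re(Z)/|Z| = 200/200 = 1.
Step 6 — Type: Im(Z) = -0.6554 ⇒ leading (phase φ = -0.2°).

PF = 1 (leading, φ = -0.2°)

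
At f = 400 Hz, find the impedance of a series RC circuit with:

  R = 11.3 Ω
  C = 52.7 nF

Step 1 — Angular frequency: ω = 2π·f = 2π·400 = 2513 rad/s.
Step 2 — Component impedances:
  R: Z = R = 11.3 Ω
  C: Z = 1/(jωC) = -j/(ω·C) = 0 - j7550 Ω
Step 3 — Series combination: Z_total = R + C = 11.3 - j7550 Ω = 7550∠-89.9° Ω.

Z = 11.3 - j7550 Ω = 7550∠-89.9° Ω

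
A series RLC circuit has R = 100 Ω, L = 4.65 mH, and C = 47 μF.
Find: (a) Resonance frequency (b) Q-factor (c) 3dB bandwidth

Step 1 — Resonance: ω₀ = 1/√(LC) = 1/√(0.00465·4.7e-05) = 2139 rad/s.
Step 2 — f₀ = ω₀/(2π) = 340.4 Hz.
Step 3 — Series Q: Q = ω₀L/R = 2139·0.00465/100 = 0.09947.
Step 4 — Bandwidth: Δω = ω₀/Q = 2.151e+04 rad/s; BW = Δω/(2π) = 3423 Hz.

(a) f₀ = 340.4 Hz  (b) Q = 0.09947  (c) BW = 3423 Hz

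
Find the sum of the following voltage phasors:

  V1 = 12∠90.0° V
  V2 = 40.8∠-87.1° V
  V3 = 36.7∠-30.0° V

Step 1 — Convert each phasor to rectangular form:
  V1 = 12·(cos(90.0°) + j·sin(90.0°)) = 0 + j12 V
  V2 = 40.8·(cos(-87.1°) + j·sin(-87.1°)) = 2.064 - j40.75 V
  V3 = 36.7·(cos(-30.0°) + j·sin(-30.0°)) = 31.78 - j18.35 V
Step 2 — Sum components: V_total = 33.85 - j47.1 V.
Step 3 — Convert to polar: |V_total| = 58 V, ∠V_total = -54.3°.

V_total = 58∠-54.3° V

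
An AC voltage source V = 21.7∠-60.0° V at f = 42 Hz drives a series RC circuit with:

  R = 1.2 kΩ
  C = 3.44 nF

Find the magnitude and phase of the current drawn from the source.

Step 1 — Angular frequency: ω = 2π·f = 2π·42 = 263.9 rad/s.
Step 2 — Component impedances:
  R: Z = R = 1200 Ω
  C: Z = 1/(jωC) = -j/(ω·C) = 0 - j1.102e+06 Ω
Step 3 — Series combination: Z_total = R + C = 1200 - j1.102e+06 Ω = 1.102e+06∠-89.9° Ω.
Step 4 — Source phasor: V = 21.7∠-60.0° V = 10.85 - j18.79 V.
Step 5 — Ohm's law: I = V / Z_total = (10.85 - j18.79) / (1200 - j1.102e+06) = 1.707e-05 + j9.831e-06 A.
Step 6 — Convert to polar: |I| = 1.97e-05 A, ∠I = 29.9°.

I = 1.97e-05∠29.9° A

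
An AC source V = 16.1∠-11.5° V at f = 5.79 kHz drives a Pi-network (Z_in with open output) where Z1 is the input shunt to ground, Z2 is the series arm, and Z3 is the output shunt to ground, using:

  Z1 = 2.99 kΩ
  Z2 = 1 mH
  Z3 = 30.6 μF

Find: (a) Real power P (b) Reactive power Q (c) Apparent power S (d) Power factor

Step 1 — Angular frequency: ω = 2π·f = 2π·5790 = 3.638e+04 rad/s.
Step 2 — Component impedances:
  Z1: Z = R = 2990 Ω
  Z2: Z = jωL = j·3.638e+04·0.001 = 0 + j36.38 Ω
  Z3: Z = 1/(jωC) = -j/(ω·C) = 0 - j0.8983 Ω
Step 3 — With open output, the series arm Z2 and the output shunt Z3 appear in series to ground: Z2 + Z3 = 0 + j35.48 Ω.
Step 4 — Parallel with input shunt Z1: Z_in = Z1 || (Z2 + Z3) = 0.421 + j35.48 Ω = 35.48∠89.3° Ω.
Step 5 — Source phasor: V = 16.1∠-11.5° V = 15.78 - j3.21 V.
Step 6 — Current: I = V / Z = -0.08519 - j0.4457 A = 0.4538∠-100.8° A.
Step 7 — Complex power: S = V·I* = 0.08669 + j7.306 VA.
Step 8 — Real power: P = Re(S) = 0.08669 W.
Step 9 — Reactive power: Q = Im(S) = 7.306 VAR.
Step 10 — Apparent power: |S| = 7.306 VA.
Step 11 — Power factor: PF = P/|S| = 0.01187 (lagging).

(a) P = 0.08669 W  (b) Q = 7.306 VAR  (c) S = 7.306 VA  (d) PF = 0.01187 (lagging)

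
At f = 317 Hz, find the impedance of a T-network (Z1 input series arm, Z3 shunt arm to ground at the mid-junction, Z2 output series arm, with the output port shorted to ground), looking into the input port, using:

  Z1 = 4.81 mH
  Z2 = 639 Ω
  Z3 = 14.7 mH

Step 1 — Angular frequency: ω = 2π·f = 2π·317 = 1992 rad/s.
Step 2 — Component impedances:
  Z1: Z = jωL = j·1992·0.00481 = 0 + j9.58 Ω
  Z2: Z = R = 639 Ω
  Z3: Z = jωL = j·1992·0.0147 = 0 + j29.28 Ω
Step 3 — With the output port shorted to ground, the output series arm Z2 runs from the junction to ground; the shunt arm Z3 also runs from the junction to ground. They appear in parallel: Z3 || Z2 = 1.339 + j29.22 Ω.
Step 4 — Series with input arm Z1: Z_in = Z1 + (Z3 || Z2) = 1.339 + j38.8 Ω = 38.82∠88.0° Ω.

Z = 1.339 + j38.8 Ω = 38.82∠88.0° Ω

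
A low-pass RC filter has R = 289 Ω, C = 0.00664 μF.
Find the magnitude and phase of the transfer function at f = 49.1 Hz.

Step 1 — Angular frequency: ω = 2π·49.1 = 308.5 rad/s.
Step 2 — Transfer function: H(jω) = 1/(1 + jωRC).
Step 3 — Denominator: 1 + jωRC = 1 + j·308.5·289·6.64e-09 = 1 + j0.000592.
Step 4 — H = 1 - j0.000592.
Step 5 — Magnitude: |H| = 1 (-0.0 dB); phase: φ = -0.0°.

|H| = 1 (-0.0 dB), φ = -0.0°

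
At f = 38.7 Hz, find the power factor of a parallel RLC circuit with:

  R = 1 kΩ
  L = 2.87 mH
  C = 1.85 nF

Step 1 — Angular frequency: ω = 2π·f = 2π·38.7 = 243.2 rad/s.
Step 2 — Component impedances:
  R: Z = R = 1000 Ω
  L: Z = jωL = j·243.2·0.00287 = 0 + j0.6979 Ω
  C: Z = 1/(jωC) = -j/(ω·C) = 0 - j2.223e+06 Ω
Step 3 — Parallel combination: 1/Z_total = 1/R + 1/L + 1/C; Z_total = 0.000487 + j0.6979 Ω = 0.6979∠90.0° Ω.
Step 4 — Power factor: PF = cos(φ) = Re(Z)/|Z| = 0.00048702/0.69787 = 0.0006979.
Step 5 — Type: Im(Z) = 0.6979 ⇒ lagging (phase φ = 90.0°).

PF = 0.0006979 (lagging, φ = 90.0°)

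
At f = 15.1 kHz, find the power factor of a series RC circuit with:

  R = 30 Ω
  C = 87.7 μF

Step 1 — Angular frequency: ω = 2π·f = 2π·1.51e+04 = 9.488e+04 rad/s.
Step 2 — Component impedances:
  R: Z = R = 30 Ω
  C: Z = 1/(jωC) = -j/(ω·C) = 0 - j0.1202 Ω
Step 3 — Series combination: Z_total = R + C = 30 - j0.1202 Ω = 30∠-0.2° Ω.
Step 4 — Power factor: PF = cos(φ) = Re(Z)/|Z| = 30/30 = 1.
Step 5 — Type: Im(Z) = -0.1202 ⇒ leading (phase φ = -0.2°).

PF = 1 (leading, φ = -0.2°)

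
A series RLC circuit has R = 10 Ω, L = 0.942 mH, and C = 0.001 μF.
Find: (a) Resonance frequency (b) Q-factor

Step 1 — Resonance condition Im(Z)=0 gives ω₀ = 1/√(LC).
Step 2 — ω₀ = 1/√(0.000942·1e-09) = 1.03e+06 rad/s.
Step 3 — f₀ = ω₀/(2π) = 1.64e+05 Hz.
Step 4 — Series Q: Q = ω₀L/R = 1.03e+06·0.000942/10 = 97.06.

(a) f₀ = 1.64e+05 Hz  (b) Q = 97.06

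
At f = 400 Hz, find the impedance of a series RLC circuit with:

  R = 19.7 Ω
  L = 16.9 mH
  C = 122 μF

Step 1 — Angular frequency: ω = 2π·f = 2π·400 = 2513 rad/s.
Step 2 — Component impedances:
  R: Z = R = 19.7 Ω
  L: Z = jωL = j·2513·0.0169 = 0 + j42.47 Ω
  C: Z = 1/(jωC) = -j/(ω·C) = 0 - j3.261 Ω
Step 3 — Series combination: Z_total = R + L + C = 19.7 + j39.21 Ω = 43.88∠63.3° Ω.

Z = 19.7 + j39.21 Ω = 43.88∠63.3° Ω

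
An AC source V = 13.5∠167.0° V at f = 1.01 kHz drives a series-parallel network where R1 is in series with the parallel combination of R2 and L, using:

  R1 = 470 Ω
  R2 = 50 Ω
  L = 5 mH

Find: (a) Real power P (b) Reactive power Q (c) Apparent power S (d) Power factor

Step 1 — Angular frequency: ω = 2π·f = 2π·1010 = 6346 rad/s.
Step 2 — Component impedances:
  R1: Z = R = 470 Ω
  R2: Z = R = 50 Ω
  L: Z = jωL = j·6346·0.005 = 0 + j31.73 Ω
Step 3 — Parallel branch: R2 || L = 1/(1/R2 + 1/L) = 14.35 + j22.62 Ω.
Step 4 — Series with R1: Z_total = R1 + (R2 || L) = 484.4 + j22.62 Ω = 484.9∠2.7° Ω.
Step 5 — Source phasor: V = 13.5∠167.0° V = -13.15 + j3.037 V.
Step 6 — Current: I = V / Z = -0.02681 + j0.007522 A = 0.02784∠164.3° A.
Step 7 — Complex power: S = V·I* = 0.3755 + j0.01753 VA.
Step 8 — Real power: P = Re(S) = 0.3755 W.
Step 9 — Reactive power: Q = Im(S) = 0.01753 VAR.
Step 10 — Apparent power: |S| = 0.3759 VA.
Step 11 — Power factor: PF = P/|S| = 0.9989 (lagging).

(a) P = 0.3755 W  (b) Q = 0.01753 VAR  (c) S = 0.3759 VA  (d) PF = 0.9989 (lagging)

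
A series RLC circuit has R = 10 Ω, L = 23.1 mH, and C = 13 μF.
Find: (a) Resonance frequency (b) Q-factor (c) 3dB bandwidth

Step 1 — Resonance condition Im(Z)=0 gives ω₀ = 1/√(LC).
Step 2 — ω₀ = 1/√(0.0231·1.3e-05) = 1825 rad/s.
Step 3 — f₀ = ω₀/(2π) = 290.4 Hz.
Step 4 — Series Q: Q = ω₀L/R = 1825·0.0231/10 = 4.215.
Step 5 — 3dB bandwidth: Δω = ω₀/Q = 432.9 rad/s; BW = Δω/(2π) = 68.9 Hz.

(a) f₀ = 290.4 Hz  (b) Q = 4.215  (c) BW = 68.9 Hz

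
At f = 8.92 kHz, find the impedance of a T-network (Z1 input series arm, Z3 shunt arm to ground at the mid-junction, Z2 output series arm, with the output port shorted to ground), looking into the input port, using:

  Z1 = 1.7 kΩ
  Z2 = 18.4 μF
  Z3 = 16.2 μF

Step 1 — Angular frequency: ω = 2π·f = 2π·8920 = 5.605e+04 rad/s.
Step 2 — Component impedances:
  Z1: Z = R = 1700 Ω
  Z2: Z = 1/(jωC) = -j/(ω·C) = 0 - j0.9697 Ω
  Z3: Z = 1/(jωC) = -j/(ω·C) = 0 - j1.101 Ω
Step 3 — With the output port shorted to ground, the output series arm Z2 runs from the junction to ground; the shunt arm Z3 also runs from the junction to ground. They appear in parallel: Z3 || Z2 = 0 - j0.5157 Ω.
Step 4 — Series with input arm Z1: Z_in = Z1 + (Z3 || Z2) = 1700 - j0.5157 Ω = 1700∠-0.0° Ω.

Z = 1700 - j0.5157 Ω = 1700∠-0.0° Ω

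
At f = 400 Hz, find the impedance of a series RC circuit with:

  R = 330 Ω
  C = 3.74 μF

Step 1 — Angular frequency: ω = 2π·f = 2π·400 = 2513 rad/s.
Step 2 — Component impedances:
  R: Z = R = 330 Ω
  C: Z = 1/(jωC) = -j/(ω·C) = 0 - j106.4 Ω
Step 3 — Series combination: Z_total = R + C = 330 - j106.4 Ω = 346.7∠-17.9° Ω.

Z = 330 - j106.4 Ω = 346.7∠-17.9° Ω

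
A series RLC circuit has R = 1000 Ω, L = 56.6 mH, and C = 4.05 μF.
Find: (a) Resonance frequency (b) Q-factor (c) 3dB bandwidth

Step 1 — Resonance condition Im(Z)=0 gives ω₀ = 1/√(LC).
Step 2 — ω₀ = 1/√(0.0566·4.05e-06) = 2089 rad/s.
Step 3 — f₀ = ω₀/(2π) = 332.4 Hz.
Step 4 — Series Q: Q = ω₀L/R = 2089·0.0566/1000 = 0.1182.
Step 5 — 3dB bandwidth: Δω = ω₀/Q = 1.767e+04 rad/s; BW = Δω/(2π) = 2812 Hz.

(a) f₀ = 332.4 Hz  (b) Q = 0.1182  (c) BW = 2812 Hz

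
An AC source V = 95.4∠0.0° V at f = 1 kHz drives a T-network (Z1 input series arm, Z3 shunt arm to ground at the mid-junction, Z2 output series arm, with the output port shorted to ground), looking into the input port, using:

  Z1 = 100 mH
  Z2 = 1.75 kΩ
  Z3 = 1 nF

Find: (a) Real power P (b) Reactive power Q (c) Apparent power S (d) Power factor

Step 1 — Angular frequency: ω = 2π·f = 2π·1000 = 6283 rad/s.
Step 2 — Component impedances:
  Z1: Z = jωL = j·6283·0.1 = 0 + j628.3 Ω
  Z2: Z = R = 1750 Ω
  Z3: Z = 1/(jωC) = -j/(ω·C) = 0 - j1.592e+05 Ω
Step 3 — With the output port shorted to ground, the output series arm Z2 runs from the junction to ground; the shunt arm Z3 also runs from the junction to ground. They appear in parallel: Z3 || Z2 = 1750 - j19.24 Ω.
Step 4 — Series with input arm Z1: Z_in = Z1 + (Z3 || Z2) = 1750 + j609.1 Ω = 1853∠19.2° Ω.
Step 5 — Source phasor: V = 95.4∠0.0° V = 95.4 V.
Step 6 — Current: I = V / Z = 0.04863 - j0.01693 A = 0.05149∠-19.2° A.
Step 7 — Complex power: S = V·I* = 4.639 + j1.615 VA.
Step 8 — Real power: P = Re(S) = 4.639 W.
Step 9 — Reactive power: Q = Im(S) = 1.615 VAR.
Step 10 — Apparent power: |S| = 4.912 VA.
Step 11 — Power factor: PF = P/|S| = 0.9444 (lagging).

(a) P = 4.639 W  (b) Q = 1.615 VAR  (c) S = 4.912 VA  (d) PF = 0.9444 (lagging)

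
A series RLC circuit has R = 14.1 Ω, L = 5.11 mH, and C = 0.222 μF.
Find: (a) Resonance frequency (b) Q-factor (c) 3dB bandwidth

Step 1 — Resonance condition Im(Z)=0 gives ω₀ = 1/√(LC).
Step 2 — ω₀ = 1/√(0.00511·2.22e-07) = 2.969e+04 rad/s.
Step 3 — f₀ = ω₀/(2π) = 4725 Hz.
Step 4 — Series Q: Q = ω₀L/R = 2.969e+04·0.00511/14.1 = 10.76.
Step 5 — 3dB bandwidth: Δω = ω₀/Q = 2759 rad/s; BW = Δω/(2π) = 439.2 Hz.

(a) f₀ = 4725 Hz  (b) Q = 10.76  (c) BW = 439.2 Hz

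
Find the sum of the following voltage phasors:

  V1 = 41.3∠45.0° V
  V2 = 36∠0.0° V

Step 1 — Convert each phasor to rectangular form:
  V1 = 41.3·(cos(45.0°) + j·sin(45.0°)) = 29.2 + j29.2 V
  V2 = 36·(cos(0.0°) + j·sin(0.0°)) = 36 V
Step 2 — Sum components: V_total = 65.2 + j29.2 V.
Step 3 — Convert to polar: |V_total| = 71.44 V, ∠V_total = 24.1°.

V_total = 71.44∠24.1° V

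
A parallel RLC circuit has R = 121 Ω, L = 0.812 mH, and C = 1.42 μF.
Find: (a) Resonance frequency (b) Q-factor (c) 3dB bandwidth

Step 1 — Resonance: ω₀ = 1/√(LC) = 1/√(0.000812·1.42e-06) = 2.945e+04 rad/s.
Step 2 — f₀ = ω₀/(2π) = 4687 Hz.
Step 3 — Parallel Q: Q = R/(ω₀L) = 121/(2.945e+04·0.000812) = 5.06.
Step 4 — Bandwidth: Δω = ω₀/Q = 5820 rad/s; BW = Δω/(2π) = 926.3 Hz.

(a) f₀ = 4687 Hz  (b) Q = 5.06  (c) BW = 926.3 Hz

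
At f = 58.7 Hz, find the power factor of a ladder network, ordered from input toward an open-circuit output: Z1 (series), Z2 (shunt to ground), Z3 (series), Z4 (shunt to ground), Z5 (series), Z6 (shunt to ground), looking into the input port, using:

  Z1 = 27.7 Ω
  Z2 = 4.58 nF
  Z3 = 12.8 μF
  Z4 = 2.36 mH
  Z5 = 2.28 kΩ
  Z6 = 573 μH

Step 1 — Angular frequency: ω = 2π·f = 2π·58.7 = 368.8 rad/s.
Step 2 — Component impedances:
  Z1: Z = R = 27.7 Ω
  Z2: Z = 1/(jωC) = -j/(ω·C) = 0 - j5.92e+05 Ω
  Z3: Z = 1/(jωC) = -j/(ω·C) = 0 - j211.8 Ω
  Z4: Z = jωL = j·368.8·0.00236 = 0 + j0.8704 Ω
  Z5: Z = R = 2280 Ω
  Z6: Z = jωL = j·368.8·0.000573 = 0 + j0.2113 Ω
Step 3 — Ladder network (open output): work backward from the far end, alternating series and parallel combinations. Z_in = 27.7 - j210.9 Ω = 212.7∠-82.5° Ω.
Step 4 — Power factor: PF = cos(φ) = Re(Z)/|Z| = 27.7/212.7 = 0.1302.
Step 5 — Type: Im(Z) = -210.9 ⇒ leading (phase φ = -82.5°).

PF = 0.1302 (leading, φ = -82.5°)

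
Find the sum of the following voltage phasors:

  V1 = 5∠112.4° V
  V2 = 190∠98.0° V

Step 1 — Convert each phasor to rectangular form:
  V1 = 5·(cos(112.4°) + j·sin(112.4°)) = -1.905 + j4.623 V
  V2 = 190·(cos(98.0°) + j·sin(98.0°)) = -26.44 + j188.2 V
Step 2 — Sum components: V_total = -28.35 + j192.8 V.
Step 3 — Convert to polar: |V_total| = 194.8 V, ∠V_total = 98.4°.

V_total = 194.8∠98.4° V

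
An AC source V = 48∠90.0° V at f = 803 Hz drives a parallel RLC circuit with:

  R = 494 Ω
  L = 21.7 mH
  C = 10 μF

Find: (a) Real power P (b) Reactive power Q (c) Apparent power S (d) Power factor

Step 1 — Angular frequency: ω = 2π·f = 2π·803 = 5045 rad/s.
Step 2 — Component impedances:
  R: Z = R = 494 Ω
  L: Z = jωL = j·5045·0.0217 = 0 + j109.5 Ω
  C: Z = 1/(jωC) = -j/(ω·C) = 0 - j19.82 Ω
Step 3 — Parallel combination: 1/Z_total = 1/R + 1/L + 1/C; Z_total = 1.183 - j24.14 Ω = 24.17∠-87.2° Ω.
Step 4 — Source phasor: V = 48∠90.0° V = 0 + j48 V.
Step 5 — Current: I = V / Z = -1.983 + j0.09717 A = 1.986∠177.2° A.
Step 6 — Complex power: S = V·I* = 4.664 - j95.2 VA.
Step 7 — Real power: P = Re(S) = 4.664 W.
Step 8 — Reactive power: Q = Im(S) = -95.2 VAR.
Step 9 — Apparent power: |S| = 95.32 VA.
Step 10 — Power factor: PF = P/|S| = 0.04893 (leading).

(a) P = 4.664 W  (b) Q = -95.2 VAR  (c) S = 95.32 VA  (d) PF = 0.04893 (leading)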